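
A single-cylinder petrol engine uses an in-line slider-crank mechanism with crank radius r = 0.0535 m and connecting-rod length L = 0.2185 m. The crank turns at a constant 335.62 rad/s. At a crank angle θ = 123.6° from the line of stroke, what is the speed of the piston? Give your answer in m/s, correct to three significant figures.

12.9

ω = 335.6 rad/s
For an in-line slider-crank, x = r cosθ + √(L² − r² sin²θ), so v = −rω sinθ·[1 + r cosθ/√(L² − r² sin²θ)].
With r = 0.0535 m, L = 0.2185 m, θ = 123.6°: √(L² − r² sin²θ) = 0.21391 m.
v = −0.0535·335.6·0.83292·[1 + 0.0535·-0.55339/0.21391] = -12.886 m/s.
|v| = 12.886 m/s.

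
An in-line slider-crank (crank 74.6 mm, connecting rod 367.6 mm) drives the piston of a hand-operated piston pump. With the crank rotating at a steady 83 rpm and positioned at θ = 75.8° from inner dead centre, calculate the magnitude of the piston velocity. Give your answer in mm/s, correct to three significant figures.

ω = 2π·83/60 = 8.692 rad/s
For an in-line slider-crank, x = r cosθ + √(L² − r² sin²θ), so v = −rω sinθ·[1 + r cosθ/√(L² − r² sin²θ)].
With r = 0.0746 m, L = 0.3676 m, θ = 75.8°: √(L² − r² sin²θ) = 0.36042 m.
v = −0.0746·8.692·0.96945·[1 + 0.0746·0.24531/0.36042] = -0.66051 m/s.
|v| = 0.66051 m/s = 660.51 mm/s.

661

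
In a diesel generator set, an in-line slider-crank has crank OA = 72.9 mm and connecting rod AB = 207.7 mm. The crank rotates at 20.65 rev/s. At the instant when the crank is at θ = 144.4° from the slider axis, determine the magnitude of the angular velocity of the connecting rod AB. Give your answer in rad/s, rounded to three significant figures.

ω = 129.7 rad/s (converted from 20.65 rev/s).
The rod makes angle φ with the slider axis where L sinφ = r sinθ; differentiating, L cosφ·φ̇ = r ω cosθ.
L cosφ = √(L² − r² sin²θ) = 0.20332 m.
|ω_rod| = r ω |cosθ| / √(L² − r² sin²θ) = 0.0729·129.7·0.81310/0.20332 = 37.826 rad/s.

37.8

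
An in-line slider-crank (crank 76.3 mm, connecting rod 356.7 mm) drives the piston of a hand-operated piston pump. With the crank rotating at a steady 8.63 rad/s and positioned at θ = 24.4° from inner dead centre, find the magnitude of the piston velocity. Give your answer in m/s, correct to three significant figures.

0.325

ω = 8.63 rad/s
For an in-line slider-crank, x = r cosθ + √(L² − r² sin²θ), so v = −rω sinθ·[1 + r cosθ/√(L² − r² sin²θ)].
With r = 0.0763 m, L = 0.3567 m, θ = 24.4°: √(L² − r² sin²θ) = 0.3553 m.
v = −0.0763·8.63·0.41310·[1 + 0.0763·0.91068/0.3553] = -0.32521 m/s.
|v| = 0.32521 m/s.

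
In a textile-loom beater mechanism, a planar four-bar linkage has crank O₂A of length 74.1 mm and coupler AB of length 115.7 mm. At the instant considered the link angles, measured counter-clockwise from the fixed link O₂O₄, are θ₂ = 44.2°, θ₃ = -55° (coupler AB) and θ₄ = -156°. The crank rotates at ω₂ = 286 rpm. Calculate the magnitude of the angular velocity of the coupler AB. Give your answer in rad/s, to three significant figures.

6.75

ω₂ = 29.95 rad/s (from 286 rpm).
Differentiating the loop-closure r₂e^{iθ₂}+r₃e^{iθ₃}=r₁+r₄e^{iθ₄} gives r₂ω₂e^{iθ₂}+r₃ω₃e^{iθ₃}=r₄ω₄e^{iθ₄}.
Eliminating the other unknown: ω₃ = r₂ω₂ sin(θ₄−θ₂) / [r₃ sin(θ₃−θ₄)].
Numerator sine = +0.34530; denominator sine = +0.98163.
Result = 0.0741·29.95·(+0.34530) / (0.1157·(+0.98163)) = +6.7473 rad/s; magnitude 6.7473 rad/s.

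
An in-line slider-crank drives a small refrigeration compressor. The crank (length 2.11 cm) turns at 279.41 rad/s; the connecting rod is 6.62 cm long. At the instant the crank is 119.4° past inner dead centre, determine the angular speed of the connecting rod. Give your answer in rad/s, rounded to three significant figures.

ω = 279.4 rad/s
The rod makes angle φ with the slider axis where L sinφ = r sinθ; differentiating, L cosφ·φ̇ = r ω cosθ.
L cosφ = √(L² − r² sin²θ) = 0.063597 m.
|ω_rod| = r ω |cosθ| / √(L² − r² sin²θ) = 0.0211·279.4·0.49090/0.063597 = 45.508 rad/s.

45.5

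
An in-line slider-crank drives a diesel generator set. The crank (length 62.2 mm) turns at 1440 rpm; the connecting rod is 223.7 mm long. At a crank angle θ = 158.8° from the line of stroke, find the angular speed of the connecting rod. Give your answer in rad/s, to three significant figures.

39.3

ω = 150.8 rad/s (converted from 1440 rpm).
The rod makes angle φ with the slider axis where L sinφ = r sinθ; differentiating, L cosφ·φ̇ = r ω cosθ.
L cosφ = √(L² − r² sin²θ) = 0.22257 m.
|ω_rod| = r ω |cosθ| / √(L² − r² sin²θ) = 0.0622·150.8·0.93232/0.22257 = 39.291 rad/s.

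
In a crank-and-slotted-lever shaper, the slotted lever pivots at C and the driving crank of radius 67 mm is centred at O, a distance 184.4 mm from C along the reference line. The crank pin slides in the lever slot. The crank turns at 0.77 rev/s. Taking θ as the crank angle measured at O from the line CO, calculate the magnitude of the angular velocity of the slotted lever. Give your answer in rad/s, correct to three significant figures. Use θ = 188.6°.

2.66

ω = 4.838 rad/s (from 0.77 rev/s).
Crank pin A relative to C: A = (d + r cosθ, r sinθ); lever angle φ = atan2(r sinθ, d + r cosθ).
Differentiating tanφ: φ̇ = rω(d cosθ + r)/(d² + r² + 2dr cosθ).
d² + r² + 2dr cosθ = |CA|² = 0.0140606 m²;  d cosθ + r = -0.11533 m.
|ω_lever| = |0.067·4.838·-0.11533| / 0.0140606 = 2.6587 rad/s.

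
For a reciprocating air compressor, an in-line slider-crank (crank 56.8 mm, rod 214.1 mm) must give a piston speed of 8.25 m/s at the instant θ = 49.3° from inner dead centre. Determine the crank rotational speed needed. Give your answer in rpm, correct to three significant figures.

For an in-line slider-crank, |v_piston| = rω|sinθ|·[1 + r cosθ/√(L² − r² sin²θ)].
With r = 0.0568 m, L = 0.2141 m, θ = 49.3°: the bracketed kinematic factor |dx/dθ| = 0.050667 m.
ω = v/|dx/dθ| = 8.25/0.050667 = 162.83 rad/s.
N = 60ω/(2π) = 1554.9 rpm.

1550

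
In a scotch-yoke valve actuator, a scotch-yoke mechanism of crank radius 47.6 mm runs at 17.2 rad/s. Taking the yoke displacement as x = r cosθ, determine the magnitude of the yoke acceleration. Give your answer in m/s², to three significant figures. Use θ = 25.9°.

ω = 17.2 rad/s
x = r cosθ ⇒ ẍ = −rω² cosθ (ω constant).
|a| = rω²|cosθ| = 0.0476·(17.2)²·|cos 25.9°| = 12.668 m/s².

12.7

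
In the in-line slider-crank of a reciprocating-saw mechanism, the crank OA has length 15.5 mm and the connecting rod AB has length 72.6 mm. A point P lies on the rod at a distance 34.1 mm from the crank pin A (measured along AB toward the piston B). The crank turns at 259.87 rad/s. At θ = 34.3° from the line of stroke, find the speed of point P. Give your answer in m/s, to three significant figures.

3.03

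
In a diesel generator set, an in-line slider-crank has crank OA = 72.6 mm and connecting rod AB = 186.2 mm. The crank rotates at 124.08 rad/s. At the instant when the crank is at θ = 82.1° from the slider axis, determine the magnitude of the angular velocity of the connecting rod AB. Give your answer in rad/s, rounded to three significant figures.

ω = 124.1 rad/s
The rod makes angle φ with the slider axis where L sinφ = r sinθ; differentiating, L cosφ·φ̇ = r ω cosθ.
L cosφ = √(L² − r² sin²θ) = 0.17175 m.
|ω_rod| = r ω |cosθ| / √(L² − r² sin²θ) = 0.0726·124.1·0.13744/0.17175 = 7.2088 rad/s.

7.21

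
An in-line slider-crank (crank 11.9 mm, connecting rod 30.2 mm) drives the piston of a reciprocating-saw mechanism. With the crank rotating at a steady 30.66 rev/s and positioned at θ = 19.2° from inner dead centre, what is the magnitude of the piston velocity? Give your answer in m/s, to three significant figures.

1.04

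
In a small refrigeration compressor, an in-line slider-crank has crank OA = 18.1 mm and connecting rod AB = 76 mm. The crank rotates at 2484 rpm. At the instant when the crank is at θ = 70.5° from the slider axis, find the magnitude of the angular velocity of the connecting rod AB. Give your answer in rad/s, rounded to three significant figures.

ω = 260.1 rad/s (converted from 2484 rpm).
The rod makes angle φ with the slider axis where L sinφ = r sinθ; differentiating, L cosφ·φ̇ = r ω cosθ.
L cosφ = √(L² − r² sin²θ) = 0.07406 m.
|ω_rod| = r ω |cosθ| / √(L² − r² sin²θ) = 0.0181·260.1·0.33381/0.07406 = 21.221 rad/s.

21.2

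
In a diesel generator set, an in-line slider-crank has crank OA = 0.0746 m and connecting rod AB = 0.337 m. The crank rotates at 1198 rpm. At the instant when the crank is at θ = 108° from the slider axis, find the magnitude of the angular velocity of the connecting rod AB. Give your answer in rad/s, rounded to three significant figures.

8.78

ω = 125.5 rad/s (converted from 1198 rpm).
The rod makes angle φ with the slider axis where L sinφ = r sinθ; differentiating, L cosφ·φ̇ = r ω cosθ.
L cosφ = √(L² − r² sin²θ) = 0.32945 m.
|ω_rod| = r ω |cosθ| / √(L² − r² sin²θ) = 0.0746·125.5·0.30902/0.32945 = 8.7785 rad/s.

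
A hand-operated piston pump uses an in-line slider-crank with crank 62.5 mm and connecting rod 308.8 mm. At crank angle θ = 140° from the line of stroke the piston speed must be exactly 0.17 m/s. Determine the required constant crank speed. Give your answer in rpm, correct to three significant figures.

47.9

For an in-line slider-crank, |v_piston| = rω|sinθ|·[1 + r cosθ/√(L² − r² sin²θ)].
With r = 0.0625 m, L = 0.3088 m, θ = 140°: the bracketed kinematic factor |dx/dθ| = 0.033892 m.
ω = v/|dx/dθ| = 0.17/0.033892 = 5.0159 rad/s.
N = 60ω/(2π) = 47.899 rpm.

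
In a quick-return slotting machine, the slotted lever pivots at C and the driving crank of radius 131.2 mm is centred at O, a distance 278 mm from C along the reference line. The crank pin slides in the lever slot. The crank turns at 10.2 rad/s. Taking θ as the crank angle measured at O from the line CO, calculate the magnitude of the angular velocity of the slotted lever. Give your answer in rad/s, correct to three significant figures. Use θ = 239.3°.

0.251

ω = 10.2 rad/s
Crank pin A relative to C: A = (d + r cosθ, r sinθ); lever angle φ = atan2(r sinθ, d + r cosθ).
Differentiating tanφ: φ̇ = rω(d cosθ + r)/(d² + r² + 2dr cosθ).
d² + r² + 2dr cosθ = |CA|² = 0.0572548 m²;  d cosθ + r = -0.010731 m.
|ω_lever| = |0.1312·10.2·-0.010731| / 0.0572548 = 0.25082 rad/s.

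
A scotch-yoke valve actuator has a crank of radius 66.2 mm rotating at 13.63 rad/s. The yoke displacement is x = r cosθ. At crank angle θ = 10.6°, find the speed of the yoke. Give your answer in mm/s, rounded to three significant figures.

ω = 13.63 rad/s
x = r cosθ ⇒ ẋ = −rω sinθ.
|v| = rω|sinθ| = 0.0662·13.63·|sin 10.6°| = 0.16598 m/s = 165.98 mm/s.

166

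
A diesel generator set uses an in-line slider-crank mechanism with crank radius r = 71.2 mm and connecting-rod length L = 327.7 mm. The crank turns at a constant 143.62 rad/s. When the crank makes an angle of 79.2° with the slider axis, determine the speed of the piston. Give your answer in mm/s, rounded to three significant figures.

10500

ω = 143.6 rad/s
For an in-line slider-crank, x = r cosθ + √(L² − r² sin²θ), so v = −rω sinθ·[1 + r cosθ/√(L² − r² sin²θ)].
With r = 0.0712 m, L = 0.3277 m, θ = 79.2°: √(L² − r² sin²θ) = 0.32015 m.
v = −0.0712·143.6·0.98229·[1 + 0.0712·0.18738/0.32015] = -10.463 m/s.
|v| = 10.463 m/s = 10463 mm/s.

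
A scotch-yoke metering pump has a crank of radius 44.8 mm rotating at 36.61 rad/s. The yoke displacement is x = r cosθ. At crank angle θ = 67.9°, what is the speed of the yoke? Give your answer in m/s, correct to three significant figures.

1.52

ω = 36.61 rad/s
x = r cosθ ⇒ ẋ = −rω sinθ.
|v| = rω|sinθ| = 0.0448·36.61·|sin 67.9°| = 1.5196 m/s.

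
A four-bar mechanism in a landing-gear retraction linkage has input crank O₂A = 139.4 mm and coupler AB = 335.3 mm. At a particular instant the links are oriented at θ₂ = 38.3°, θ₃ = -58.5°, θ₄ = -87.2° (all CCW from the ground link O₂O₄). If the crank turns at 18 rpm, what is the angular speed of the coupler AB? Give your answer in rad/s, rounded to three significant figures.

ω₂ = 1.885 rad/s (from 18 rpm).
Differentiating the loop-closure r₂e^{iθ₂}+r₃e^{iθ₃}=r₁+r₄e^{iθ₄} gives r₂ω₂e^{iθ₂}+r₃ω₃e^{iθ₃}=r₄ω₄e^{iθ₄}.
Eliminating the other unknown: ω₃ = r₂ω₂ sin(θ₄−θ₂) / [r₃ sin(θ₃−θ₄)].
Numerator sine = -0.81412; denominator sine = +0.48022.
Result = 0.1394·1.885·(-0.81412) / (0.3353·(+0.48022)) = -1.3285 rad/s; magnitude 1.3285 rad/s.

1.33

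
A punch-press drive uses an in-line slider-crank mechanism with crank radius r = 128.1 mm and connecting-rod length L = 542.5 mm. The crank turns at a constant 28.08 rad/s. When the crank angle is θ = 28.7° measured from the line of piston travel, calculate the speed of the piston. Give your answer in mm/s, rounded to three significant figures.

2090

ω = 28.08 rad/s
For an in-line slider-crank, x = r cosθ + √(L² − r² sin²θ), so v = −rω sinθ·[1 + r cosθ/√(L² − r² sin²θ)].
With r = 0.1281 m, L = 0.5425 m, θ = 28.7°: √(L² − r² sin²θ) = 0.539 m.
v = −0.1281·28.08·0.48022·[1 + 0.1281·0.87715/0.539] = -2.0875 m/s.
|v| = 2.0875 m/s = 2087.5 mm/s.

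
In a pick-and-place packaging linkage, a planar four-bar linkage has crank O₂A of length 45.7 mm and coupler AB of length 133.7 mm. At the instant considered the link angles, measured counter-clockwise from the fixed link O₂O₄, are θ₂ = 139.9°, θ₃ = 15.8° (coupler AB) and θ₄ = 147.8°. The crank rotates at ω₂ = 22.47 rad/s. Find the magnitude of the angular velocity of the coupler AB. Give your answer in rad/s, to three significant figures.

ω₂ = 22.47 rad/s
Differentiating the loop-closure r₂e^{iθ₂}+r₃e^{iθ₃}=r₁+r₄e^{iθ₄} gives r₂ω₂e^{iθ₂}+r₃ω₃e^{iθ₃}=r₄ω₄e^{iθ₄}.
Eliminating the other unknown: ω₃ = r₂ω₂ sin(θ₄−θ₂) / [r₃ sin(θ₃−θ₄)].
Numerator sine = +0.13744; denominator sine = -0.74314.
Result = 0.0457·22.47·(+0.13744) / (0.1337·(-0.74314)) = -1.4205 rad/s; magnitude 1.4205 rad/s.

1.42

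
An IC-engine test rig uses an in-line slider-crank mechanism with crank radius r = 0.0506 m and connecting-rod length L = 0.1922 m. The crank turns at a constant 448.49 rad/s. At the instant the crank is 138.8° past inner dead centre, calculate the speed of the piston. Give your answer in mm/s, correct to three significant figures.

ω = 448.5 rad/s
For an in-line slider-crank, x = r cosθ + √(L² − r² sin²θ), so v = −rω sinθ·[1 + r cosθ/√(L² − r² sin²θ)].
With r = 0.0506 m, L = 0.1922 m, θ = 138.8°: √(L² − r² sin²θ) = 0.18929 m.
v = −0.0506·448.5·0.65869·[1 + 0.0506·-0.75241/0.18929] = -11.941 m/s.
|v| = 11.941 m/s = 11941 mm/s.

11900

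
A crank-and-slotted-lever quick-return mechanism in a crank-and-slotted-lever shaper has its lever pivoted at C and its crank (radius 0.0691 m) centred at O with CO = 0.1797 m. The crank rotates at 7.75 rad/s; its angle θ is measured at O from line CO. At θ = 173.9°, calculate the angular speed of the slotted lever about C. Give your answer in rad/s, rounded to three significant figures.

4.74

ω = 7.75 rad/s
Crank pin A relative to C: A = (d + r cosθ, r sinθ); lever angle φ = atan2(r sinθ, d + r cosθ).
Differentiating tanφ: φ̇ = rω(d cosθ + r)/(d² + r² + 2dr cosθ).
d² + r² + 2dr cosθ = |CA|² = 0.012373 m²;  d cosθ + r = -0.10958 m.
|ω_lever| = |0.0691·7.75·-0.10958| / 0.012373 = 4.7429 rad/s.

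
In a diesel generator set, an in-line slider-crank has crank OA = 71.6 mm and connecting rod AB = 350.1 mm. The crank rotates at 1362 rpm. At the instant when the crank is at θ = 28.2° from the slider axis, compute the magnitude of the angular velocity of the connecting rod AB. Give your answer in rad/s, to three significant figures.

ω = 142.6 rad/s (converted from 1362 rpm).
The rod makes angle φ with the slider axis where L sinφ = r sinθ; differentiating, L cosφ·φ̇ = r ω cosθ.
L cosφ = √(L² − r² sin²θ) = 0.34846 m.
|ω_rod| = r ω |cosθ| / √(L² − r² sin²θ) = 0.0716·142.6·0.88130/0.34846 = 25.828 rad/s.

25.8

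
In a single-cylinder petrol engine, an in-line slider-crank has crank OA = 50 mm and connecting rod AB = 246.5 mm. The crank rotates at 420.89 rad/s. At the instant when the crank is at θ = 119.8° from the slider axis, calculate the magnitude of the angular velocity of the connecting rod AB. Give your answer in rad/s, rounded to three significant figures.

43.1

ω = 420.9 rad/s
The rod makes angle φ with the slider axis where L sinφ = r sinθ; differentiating, L cosφ·φ̇ = r ω cosθ.
L cosφ = √(L² − r² sin²θ) = 0.24265 m.
|ω_rod| = r ω |cosθ| / √(L² − r² sin²θ) = 0.05·420.9·0.49697/0.24265 = 43.101 rad/s.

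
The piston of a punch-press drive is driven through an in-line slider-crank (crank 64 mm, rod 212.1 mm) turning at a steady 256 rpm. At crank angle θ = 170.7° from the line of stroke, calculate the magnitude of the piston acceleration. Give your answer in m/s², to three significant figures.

32.2

ω = 2π·256/60 = 26.81 rad/s
x(θ) = r cosθ + √(L² − r² sin²θ); with ω constant, a = ω²·d²x/dθ².
d²x/dθ² = −r cosθ − r²(cos2θ)/√u − r⁴ sin²2θ/(4u^{3/2}),  u = L² − r² sin²θ = 0.0448794 m².
Substituting r = 0.064 m, L = 0.2121 m, θ = 170.7°: d²x/dθ² = +0.044789 m.
a = ω²·d²x/dθ² = (26.81)²·(+0.044789) = +32.189 m/s²;  |a| = 32.189 m/s².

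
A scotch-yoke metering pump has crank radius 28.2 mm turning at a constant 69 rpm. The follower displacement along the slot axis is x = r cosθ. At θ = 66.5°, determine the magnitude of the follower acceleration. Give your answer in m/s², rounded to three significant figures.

ω = 7.226 rad/s (from 69 rpm).
x = r cosθ ⇒ ẍ = −rω² cosθ (ω constant).
|a| = rω²|cosθ| = 0.0282·(7.226)²·|cos 66.5°| = 0.58709 m/s².

0.587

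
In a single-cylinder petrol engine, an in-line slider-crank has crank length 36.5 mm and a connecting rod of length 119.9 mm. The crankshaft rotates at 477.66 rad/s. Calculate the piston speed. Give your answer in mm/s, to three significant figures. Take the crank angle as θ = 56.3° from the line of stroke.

17000

ω = 477.7 rad/s
For an in-line slider-crank, x = r cosθ + √(L² − r² sin²θ), so v = −rω sinθ·[1 + r cosθ/√(L² − r² sin²θ)].
With r = 0.0365 m, L = 0.1199 m, θ = 56.3°: √(L² − r² sin²θ) = 0.11599 m.
v = −0.0365·477.7·0.83195·[1 + 0.0365·0.55484/0.11599] = -17.037 m/s.
|v| = 17.037 m/s = 17037 mm/s.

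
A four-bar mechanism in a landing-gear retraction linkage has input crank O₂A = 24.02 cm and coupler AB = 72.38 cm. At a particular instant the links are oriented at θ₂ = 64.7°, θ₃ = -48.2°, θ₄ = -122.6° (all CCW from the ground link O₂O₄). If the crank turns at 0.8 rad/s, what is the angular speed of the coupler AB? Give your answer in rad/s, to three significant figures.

ω₂ = 0.8 rad/s
Differentiating the loop-closure r₂e^{iθ₂}+r₃e^{iθ₃}=r₁+r₄e^{iθ₄} gives r₂ω₂e^{iθ₂}+r₃ω₃e^{iθ₃}=r₄ω₄e^{iθ₄}.
Eliminating the other unknown: ω₃ = r₂ω₂ sin(θ₄−θ₂) / [r₃ sin(θ₃−θ₄)].
Numerator sine = +0.12706; denominator sine = +0.96316.
Result = 0.2402·0.8·(+0.12706) / (0.7238·(+0.96316)) = +0.035024 rad/s; magnitude 0.035024 rad/s.

0.0350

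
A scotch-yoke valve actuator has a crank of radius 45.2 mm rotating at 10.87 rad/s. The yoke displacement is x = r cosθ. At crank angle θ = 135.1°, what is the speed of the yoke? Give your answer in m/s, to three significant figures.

ω = 10.87 rad/s
x = r cosθ ⇒ ẋ = −rω sinθ.
|v| = rω|sinθ| = 0.0452·10.87·|sin 135.1°| = 0.34681 m/s.

0.347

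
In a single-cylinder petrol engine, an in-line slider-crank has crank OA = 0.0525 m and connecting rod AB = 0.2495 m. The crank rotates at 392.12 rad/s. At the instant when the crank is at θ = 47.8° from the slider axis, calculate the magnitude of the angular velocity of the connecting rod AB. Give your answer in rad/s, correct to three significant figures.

56.1

ω = 392.1 rad/s
The rod makes angle φ with the slider axis where L sinφ = r sinθ; differentiating, L cosφ·φ̇ = r ω cosθ.
L cosφ = √(L² − r² sin²θ) = 0.24645 m.
|ω_rod| = r ω |cosθ| / √(L² − r² sin²θ) = 0.0525·392.1·0.67172/0.24645 = 56.11 rad/s.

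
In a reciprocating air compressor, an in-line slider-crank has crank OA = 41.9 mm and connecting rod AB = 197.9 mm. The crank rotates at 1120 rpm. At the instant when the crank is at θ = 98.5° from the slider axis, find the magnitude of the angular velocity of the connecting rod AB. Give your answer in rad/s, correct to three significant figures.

ω = 117.3 rad/s (converted from 1120 rpm).
The rod makes angle φ with the slider axis where L sinφ = r sinθ; differentiating, L cosφ·φ̇ = r ω cosθ.
L cosφ = √(L² − r² sin²θ) = 0.19351 m.
|ω_rod| = r ω |cosθ| / √(L² − r² sin²θ) = 0.0419·117.3·0.14781/0.19351 = 3.7536 rad/s.

3.75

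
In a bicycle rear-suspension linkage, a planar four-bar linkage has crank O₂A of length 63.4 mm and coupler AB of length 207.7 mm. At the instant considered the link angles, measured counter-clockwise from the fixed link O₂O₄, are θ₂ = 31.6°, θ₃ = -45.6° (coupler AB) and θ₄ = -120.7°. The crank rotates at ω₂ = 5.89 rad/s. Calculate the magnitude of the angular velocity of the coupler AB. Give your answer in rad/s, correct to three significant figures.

0.865

ω₂ = 5.89 rad/s
Differentiating the loop-closure r₂e^{iθ₂}+r₃e^{iθ₃}=r₁+r₄e^{iθ₄} gives r₂ω₂e^{iθ₂}+r₃ω₃e^{iθ₃}=r₄ω₄e^{iθ₄}.
Eliminating the other unknown: ω₃ = r₂ω₂ sin(θ₄−θ₂) / [r₃ sin(θ₃−θ₄)].
Numerator sine = -0.46484; denominator sine = +0.96638.
Result = 0.0634·5.89·(-0.46484) / (0.2077·(+0.96638)) = -0.86482 rad/s; magnitude 0.86482 rad/s.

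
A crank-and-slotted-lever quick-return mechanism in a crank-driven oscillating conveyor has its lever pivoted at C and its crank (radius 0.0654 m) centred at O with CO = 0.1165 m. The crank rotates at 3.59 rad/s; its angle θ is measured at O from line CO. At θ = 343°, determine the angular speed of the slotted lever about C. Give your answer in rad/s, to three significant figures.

1.28

ω = 3.59 rad/s
Crank pin A relative to C: A = (d + r cosθ, r sinθ); lever angle φ = atan2(r sinθ, d + r cosθ).
Differentiating tanφ: φ̇ = rω(d cosθ + r)/(d² + r² + 2dr cosθ).
d² + r² + 2dr cosθ = |CA|² = 0.0324218 m²;  d cosθ + r = +0.17681 m.
|ω_lever| = |0.0654·3.59·+0.17681| / 0.0324218 = 1.2804 rad/s.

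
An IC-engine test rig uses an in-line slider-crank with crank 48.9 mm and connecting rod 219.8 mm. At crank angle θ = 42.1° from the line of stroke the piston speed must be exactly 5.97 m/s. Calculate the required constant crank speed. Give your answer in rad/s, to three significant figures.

156

For an in-line slider-crank, |v_piston| = rω|sinθ|·[1 + r cosθ/√(L² − r² sin²θ)].
With r = 0.0489 m, L = 0.2198 m, θ = 42.1°: the bracketed kinematic factor |dx/dθ| = 0.038257 m.
ω = v/|dx/dθ| = 5.97/0.038257 = 156.05 rad/s.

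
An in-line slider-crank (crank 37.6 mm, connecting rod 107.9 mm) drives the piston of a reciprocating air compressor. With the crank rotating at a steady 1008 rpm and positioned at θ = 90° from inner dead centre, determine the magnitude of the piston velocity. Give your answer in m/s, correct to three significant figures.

ω = 2π·1008/60 = 105.6 rad/s
For an in-line slider-crank, x = r cosθ + √(L² − r² sin²θ), so v = −rω sinθ·[1 + r cosθ/√(L² − r² sin²θ)].
With r = 0.0376 m, L = 0.1079 m, θ = 90°: √(L² − r² sin²θ) = 0.10114 m.
v = −0.0376·105.6·1.00000·[1 + 0.0376·0.00000/0.10114] = -3.969 m/s.
|v| = 3.969 m/s.

3.97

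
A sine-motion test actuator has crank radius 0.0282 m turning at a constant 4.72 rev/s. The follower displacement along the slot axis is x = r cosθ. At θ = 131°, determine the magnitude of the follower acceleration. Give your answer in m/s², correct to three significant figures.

16.3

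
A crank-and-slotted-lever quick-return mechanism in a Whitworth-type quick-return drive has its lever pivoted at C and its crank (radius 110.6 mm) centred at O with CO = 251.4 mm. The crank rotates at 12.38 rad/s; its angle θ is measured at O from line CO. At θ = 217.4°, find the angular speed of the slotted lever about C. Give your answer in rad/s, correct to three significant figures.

ω = 12.38 rad/s
Crank pin A relative to C: A = (d + r cosθ, r sinθ); lever angle φ = atan2(r sinθ, d + r cosθ).
Differentiating tanφ: φ̇ = rω(d cosθ + r)/(d² + r² + 2dr cosθ).
d² + r² + 2dr cosθ = |CA|² = 0.0312572 m²;  d cosθ + r = -0.089116 m.
|ω_lever| = |0.1106·12.38·-0.089116| / 0.0312572 = 3.9037 rad/s.

3.90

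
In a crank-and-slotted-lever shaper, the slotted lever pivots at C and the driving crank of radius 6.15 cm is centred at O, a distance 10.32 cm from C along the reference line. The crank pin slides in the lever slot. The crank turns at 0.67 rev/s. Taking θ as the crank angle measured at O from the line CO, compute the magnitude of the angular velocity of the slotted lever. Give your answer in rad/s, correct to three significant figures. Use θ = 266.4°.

1.04

ω = 4.21 rad/s (from 0.67 rev/s).
Crank pin A relative to C: A = (d + r cosθ, r sinθ); lever angle φ = atan2(r sinθ, d + r cosθ).
Differentiating tanφ: φ̇ = rω(d cosθ + r)/(d² + r² + 2dr cosθ).
d² + r² + 2dr cosθ = |CA|² = 0.0136355 m²;  d cosθ + r = +0.05502 m.
|ω_lever| = |0.0615·4.21·+0.05502| / 0.0136355 = 1.0447 rad/s.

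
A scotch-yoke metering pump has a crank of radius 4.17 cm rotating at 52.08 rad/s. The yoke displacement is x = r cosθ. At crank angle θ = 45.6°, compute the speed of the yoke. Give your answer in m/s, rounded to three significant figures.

1.55

ω = 52.08 rad/s
x = r cosθ ⇒ ẋ = −rω sinθ.
|v| = rω|sinθ| = 0.0417·52.08·|sin 45.6°| = 1.5516 m/s.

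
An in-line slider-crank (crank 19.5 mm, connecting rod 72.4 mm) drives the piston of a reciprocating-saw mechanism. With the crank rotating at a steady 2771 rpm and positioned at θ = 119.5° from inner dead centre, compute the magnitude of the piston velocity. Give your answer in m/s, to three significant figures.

ω = 2π·2771/60 = 290.2 rad/s
For an in-line slider-crank, x = r cosθ + √(L² − r² sin²θ), so v = −rω sinθ·[1 + r cosθ/√(L² − r² sin²θ)].
With r = 0.0195 m, L = 0.0724 m, θ = 119.5°: √(L² − r² sin²θ) = 0.070383 m.
v = −0.0195·290.2·0.87036·[1 + 0.0195·-0.49242/0.070383] = -4.253 m/s.
|v| = 4.253 m/s.

4.25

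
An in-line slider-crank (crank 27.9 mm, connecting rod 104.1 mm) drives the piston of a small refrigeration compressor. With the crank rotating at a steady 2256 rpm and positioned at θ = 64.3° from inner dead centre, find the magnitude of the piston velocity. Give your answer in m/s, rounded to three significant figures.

6.65

ω = 2π·2256/60 = 236.2 rad/s
For an in-line slider-crank, x = r cosθ + √(L² − r² sin²θ), so v = −rω sinθ·[1 + r cosθ/√(L² − r² sin²θ)].
With r = 0.0279 m, L = 0.1041 m, θ = 64.3°: √(L² − r² sin²θ) = 0.10102 m.
v = −0.0279·236.2·0.90108·[1 + 0.0279·0.43366/0.10102] = -6.6506 m/s.
|v| = 6.6506 m/s.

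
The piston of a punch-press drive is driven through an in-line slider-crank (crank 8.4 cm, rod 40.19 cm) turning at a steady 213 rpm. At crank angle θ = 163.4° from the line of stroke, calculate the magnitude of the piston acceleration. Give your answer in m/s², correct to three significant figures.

ω = 2π·213/60 = 22.31 rad/s
x(θ) = r cosθ + √(L² − r² sin²θ); with ω constant, a = ω²·d²x/dθ².
d²x/dθ² = −r cosθ − r²(cos2θ)/√u − r⁴ sin²2θ/(4u^{3/2}),  u = L² − r² sin²θ = 0.160948 m².
Substituting r = 0.084 m, L = 0.4019 m, θ = 163.4°: d²x/dθ² = +0.065724 m.
a = ω²·d²x/dθ² = (22.31)²·(+0.065724) = +32.7 m/s²;  |a| = 32.7 m/s².

32.7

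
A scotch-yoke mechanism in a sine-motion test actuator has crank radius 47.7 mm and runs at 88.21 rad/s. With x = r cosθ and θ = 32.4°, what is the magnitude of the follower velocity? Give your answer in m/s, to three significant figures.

2.25

ω = 88.21 rad/s
x = r cosθ ⇒ ẋ = −rω sinθ.
|v| = rω|sinθ| = 0.0477·88.21·|sin 32.4°| = 2.2546 m/s.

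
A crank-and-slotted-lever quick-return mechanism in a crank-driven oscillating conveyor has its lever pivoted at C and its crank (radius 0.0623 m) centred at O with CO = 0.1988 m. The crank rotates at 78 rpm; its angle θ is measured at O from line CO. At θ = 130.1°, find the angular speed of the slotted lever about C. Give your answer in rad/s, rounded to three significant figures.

ω = 8.168 rad/s (from 78 rpm).
Crank pin A relative to C: A = (d + r cosθ, r sinθ); lever angle φ = atan2(r sinθ, d + r cosθ).
Differentiating tanφ: φ̇ = rω(d cosθ + r)/(d² + r² + 2dr cosθ).
d² + r² + 2dr cosθ = |CA|² = 0.0274475 m²;  d cosθ + r = -0.065752 m.
|ω_lever| = |0.0623·8.168·-0.065752| / 0.0274475 = 1.219 rad/s.

1.22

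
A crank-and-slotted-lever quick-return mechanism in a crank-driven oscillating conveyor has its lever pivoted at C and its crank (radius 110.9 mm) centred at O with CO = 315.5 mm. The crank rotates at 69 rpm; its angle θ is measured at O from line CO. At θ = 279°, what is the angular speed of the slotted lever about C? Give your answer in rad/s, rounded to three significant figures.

1.05

ω = 7.226 rad/s (from 69 rpm).
Crank pin A relative to C: A = (d + r cosθ, r sinθ); lever angle φ = atan2(r sinθ, d + r cosθ).
Differentiating tanφ: φ̇ = rω(d cosθ + r)/(d² + r² + 2dr cosθ).
d² + r² + 2dr cosθ = |CA|² = 0.122786 m²;  d cosθ + r = +0.16026 m.
|ω_lever| = |0.1109·7.226·+0.16026| / 0.122786 = 1.0459 rad/s.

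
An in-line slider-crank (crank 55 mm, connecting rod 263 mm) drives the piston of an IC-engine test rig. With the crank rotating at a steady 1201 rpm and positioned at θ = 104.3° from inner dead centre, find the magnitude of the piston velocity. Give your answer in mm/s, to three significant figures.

ω = 2π·1201/60 = 125.8 rad/s
For an in-line slider-crank, x = r cosθ + √(L² − r² sin²θ), so v = −rω sinθ·[1 + r cosθ/√(L² − r² sin²θ)].
With r = 0.055 m, L = 0.263 m, θ = 104.3°: √(L² − r² sin²θ) = 0.25754 m.
v = −0.055·125.8·0.96902·[1 + 0.055·-0.24700/0.25754] = -6.3494 m/s.
|v| = 6.3494 m/s = 6349.4 mm/s.

6350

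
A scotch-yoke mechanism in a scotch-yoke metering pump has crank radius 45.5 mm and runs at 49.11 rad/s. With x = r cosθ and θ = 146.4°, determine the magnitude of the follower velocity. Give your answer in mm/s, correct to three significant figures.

1240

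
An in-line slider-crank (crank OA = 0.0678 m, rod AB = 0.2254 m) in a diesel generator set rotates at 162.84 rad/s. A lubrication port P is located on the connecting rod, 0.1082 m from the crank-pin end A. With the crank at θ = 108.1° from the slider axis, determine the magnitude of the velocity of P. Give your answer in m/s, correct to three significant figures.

10.2

ω = 162.8 rad/s.  Crank-pin speed |V_A| = rω = 11.041 m/s, perpendicular to OA.
Rod angle: sinφ = −(r/L) sinθ ⇒ φ = -16.613°; ω_rod = −rω cosθ/√(L²−r²sin²θ) = +15.88 rad/s.
V_P = V_A + ω_rod × AP, with AP = 0.1082 m along the rod.
Components: V_Px = −rω sinθ − a·ω_rod·sinφ = -10.003 m/s;  V_Py = rω cosθ + a·ω_rod·cosφ = -1.7835 m/s.
|V_P| = √(V_Px² + V_Py²) = 10.161 m/s.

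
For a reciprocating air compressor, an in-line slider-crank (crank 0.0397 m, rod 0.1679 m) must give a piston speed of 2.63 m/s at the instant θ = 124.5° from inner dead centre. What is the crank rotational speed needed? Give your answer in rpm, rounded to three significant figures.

889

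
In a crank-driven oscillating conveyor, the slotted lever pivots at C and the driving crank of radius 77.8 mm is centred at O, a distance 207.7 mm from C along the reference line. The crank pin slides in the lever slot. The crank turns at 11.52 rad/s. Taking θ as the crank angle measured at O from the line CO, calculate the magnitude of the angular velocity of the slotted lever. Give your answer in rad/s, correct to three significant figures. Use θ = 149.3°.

ω = 11.52 rad/s
Crank pin A relative to C: A = (d + r cosθ, r sinθ); lever angle φ = atan2(r sinθ, d + r cosθ).
Differentiating tanφ: φ̇ = rω(d cosθ + r)/(d² + r² + 2dr cosθ).
d² + r² + 2dr cosθ = |CA|² = 0.0214033 m²;  d cosθ + r = -0.10079 m.
|ω_lever| = |0.0778·11.52·-0.10079| / 0.0214033 = 4.2206 rad/s.

4.22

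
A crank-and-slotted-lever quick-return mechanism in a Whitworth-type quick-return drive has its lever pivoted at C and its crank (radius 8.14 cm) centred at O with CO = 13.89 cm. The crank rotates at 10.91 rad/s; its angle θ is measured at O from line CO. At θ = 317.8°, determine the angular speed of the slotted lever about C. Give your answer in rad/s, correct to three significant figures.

3.84

ω = 10.91 rad/s
Crank pin A relative to C: A = (d + r cosθ, r sinθ); lever angle φ = atan2(r sinθ, d + r cosθ).
Differentiating tanφ: φ̇ = rω(d cosθ + r)/(d² + r² + 2dr cosθ).
d² + r² + 2dr cosθ = |CA|² = 0.0426709 m²;  d cosθ + r = +0.1843 m.
|ω_lever| = |0.0814·10.91·+0.1843| / 0.0426709 = 3.8356 rad/s.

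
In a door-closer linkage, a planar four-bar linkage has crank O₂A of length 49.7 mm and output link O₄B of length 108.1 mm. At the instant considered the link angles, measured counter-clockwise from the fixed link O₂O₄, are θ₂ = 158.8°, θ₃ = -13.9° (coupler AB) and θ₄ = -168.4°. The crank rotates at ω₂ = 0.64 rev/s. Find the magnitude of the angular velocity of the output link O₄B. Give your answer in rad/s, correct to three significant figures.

0.546

ω₂ = 4.021 rad/s (from 0.64 rev/s).
Differentiating the loop-closure r₂e^{iθ₂}+r₃e^{iθ₃}=r₁+r₄e^{iθ₄} gives r₂ω₂e^{iθ₂}+r₃ω₃e^{iθ₃}=r₄ω₄e^{iθ₄}.
Eliminating the other unknown: ω₄ = r₂ω₂ sin(θ₂−θ₃) / [r₄ sin(θ₄−θ₃)].
Numerator sine = +0.12706; denominator sine = -0.43051.
Result = 0.0497·4.021·(+0.12706) / (0.1081·(-0.43051)) = -0.54567 rad/s; magnitude 0.54567 rad/s.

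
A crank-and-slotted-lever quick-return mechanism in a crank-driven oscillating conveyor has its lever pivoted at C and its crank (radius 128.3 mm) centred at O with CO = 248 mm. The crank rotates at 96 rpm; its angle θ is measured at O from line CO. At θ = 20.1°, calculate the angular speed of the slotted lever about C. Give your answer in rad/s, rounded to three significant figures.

ω = 10.05 rad/s (from 96 rpm).
Crank pin A relative to C: A = (d + r cosθ, r sinθ); lever angle φ = atan2(r sinθ, d + r cosθ).
Differentiating tanφ: φ̇ = rω(d cosθ + r)/(d² + r² + 2dr cosθ).
d² + r² + 2dr cosθ = |CA|² = 0.137726 m²;  d cosθ + r = +0.3612 m.
|ω_lever| = |0.1283·10.05·+0.3612| / 0.137726 = 3.3826 rad/s.

3.38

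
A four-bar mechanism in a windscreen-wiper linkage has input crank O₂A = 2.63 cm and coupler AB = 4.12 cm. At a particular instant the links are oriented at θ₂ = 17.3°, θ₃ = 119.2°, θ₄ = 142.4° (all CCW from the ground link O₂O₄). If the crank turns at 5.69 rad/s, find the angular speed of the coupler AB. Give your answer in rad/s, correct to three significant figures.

ω₂ = 5.69 rad/s
Differentiating the loop-closure r₂e^{iθ₂}+r₃e^{iθ₃}=r₁+r₄e^{iθ₄} gives r₂ω₂e^{iθ₂}+r₃ω₃e^{iθ₃}=r₄ω₄e^{iθ₄}.
Eliminating the other unknown: ω₃ = r₂ω₂ sin(θ₄−θ₂) / [r₃ sin(θ₃−θ₄)].
Numerator sine = +0.81815; denominator sine = -0.39394.
Result = 0.0263·5.69·(+0.81815) / (0.0412·(-0.39394)) = -7.5435 rad/s; magnitude 7.5435 rad/s.

7.54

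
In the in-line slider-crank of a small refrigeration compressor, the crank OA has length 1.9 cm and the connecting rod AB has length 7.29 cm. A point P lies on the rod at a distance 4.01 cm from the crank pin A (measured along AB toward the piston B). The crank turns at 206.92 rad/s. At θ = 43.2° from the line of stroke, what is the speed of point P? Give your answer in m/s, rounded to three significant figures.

ω = 206.9 rad/s.  Crank-pin speed |V_A| = rω = 3.9315 m/s, perpendicular to OA.
Rod angle: sinφ = −(r/L) sinθ ⇒ φ = -10.277°; ω_rod = −rω cosθ/√(L²−r²sin²θ) = -39.954 rad/s.
V_P = V_A + ω_rod × AP, with AP = 0.0401 m along the rod.
Components: V_Px = −rω sinθ − a·ω_rod·sinφ = -2.9771 m/s;  V_Py = rω cosθ + a·ω_rod·cosφ = +1.2895 m/s.
|V_P| = √(V_Px² + V_Py²) = 3.2444 m/s.

3.24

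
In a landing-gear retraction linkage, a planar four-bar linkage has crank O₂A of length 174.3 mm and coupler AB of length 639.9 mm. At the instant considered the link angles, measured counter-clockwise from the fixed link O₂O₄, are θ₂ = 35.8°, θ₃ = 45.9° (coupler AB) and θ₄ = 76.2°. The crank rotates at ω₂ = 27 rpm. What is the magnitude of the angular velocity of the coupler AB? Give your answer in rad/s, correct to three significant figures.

ω₂ = 2.827 rad/s (from 27 rpm).
Differentiating the loop-closure r₂e^{iθ₂}+r₃e^{iθ₃}=r₁+r₄e^{iθ₄} gives r₂ω₂e^{iθ₂}+r₃ω₃e^{iθ₃}=r₄ω₄e^{iθ₄}.
Eliminating the other unknown: ω₃ = r₂ω₂ sin(θ₄−θ₂) / [r₃ sin(θ₃−θ₄)].
Numerator sine = +0.64812; denominator sine = -0.50453.
Result = 0.1743·2.827·(+0.64812) / (0.6399·(-0.50453)) = -0.98935 rad/s; magnitude 0.98935 rad/s.

0.989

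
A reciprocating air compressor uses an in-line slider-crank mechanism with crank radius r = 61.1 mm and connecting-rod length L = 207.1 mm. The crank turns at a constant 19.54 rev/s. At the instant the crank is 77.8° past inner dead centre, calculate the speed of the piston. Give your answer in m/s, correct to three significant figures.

ω = 2π·19.5 = 122.8 rad/s
For an in-line slider-crank, x = r cosθ + √(L² − r² sin²θ), so v = −rω sinθ·[1 + r cosθ/√(L² − r² sin²θ)].
With r = 0.0611 m, L = 0.2071 m, θ = 77.8°: √(L² − r² sin²θ) = 0.1983 m.
v = −0.0611·122.8·0.97742·[1 + 0.0611·0.21132/0.1983] = -7.8095 m/s.
|v| = 7.8095 m/s.

7.81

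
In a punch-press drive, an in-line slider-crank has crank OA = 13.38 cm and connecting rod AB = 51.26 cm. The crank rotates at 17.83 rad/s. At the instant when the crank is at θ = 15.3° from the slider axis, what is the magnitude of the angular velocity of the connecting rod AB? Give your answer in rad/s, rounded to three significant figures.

4.50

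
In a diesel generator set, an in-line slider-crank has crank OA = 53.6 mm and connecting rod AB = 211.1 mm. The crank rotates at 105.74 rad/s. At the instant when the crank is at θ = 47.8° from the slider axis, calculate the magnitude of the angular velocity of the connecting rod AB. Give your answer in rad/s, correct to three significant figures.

ω = 105.7 rad/s
The rod makes angle φ with the slider axis where L sinφ = r sinθ; differentiating, L cosφ·φ̇ = r ω cosθ.
L cosφ = √(L² − r² sin²θ) = 0.20733 m.
|ω_rod| = r ω |cosθ| / √(L² − r² sin²θ) = 0.0536·105.7·0.67172/0.20733 = 18.362 rad/s.

18.4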